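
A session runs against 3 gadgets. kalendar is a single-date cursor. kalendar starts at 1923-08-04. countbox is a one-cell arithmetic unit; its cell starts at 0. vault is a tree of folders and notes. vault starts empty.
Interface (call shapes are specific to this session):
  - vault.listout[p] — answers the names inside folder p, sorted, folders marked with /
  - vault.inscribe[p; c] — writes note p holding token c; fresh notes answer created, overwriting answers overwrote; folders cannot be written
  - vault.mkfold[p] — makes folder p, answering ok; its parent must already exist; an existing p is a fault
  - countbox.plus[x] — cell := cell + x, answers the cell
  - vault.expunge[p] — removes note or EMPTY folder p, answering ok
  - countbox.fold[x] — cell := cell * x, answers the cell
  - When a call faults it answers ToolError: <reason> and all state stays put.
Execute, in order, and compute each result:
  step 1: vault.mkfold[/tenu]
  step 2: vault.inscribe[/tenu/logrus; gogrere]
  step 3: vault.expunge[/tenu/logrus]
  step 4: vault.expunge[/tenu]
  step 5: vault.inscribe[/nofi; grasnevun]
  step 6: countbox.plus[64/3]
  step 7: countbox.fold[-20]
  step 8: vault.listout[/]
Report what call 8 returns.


-> vault.mkfold(p: /tenu)
<- ok
-> vault.inscribe(p: /tenu/logrus, c: gogrere)
<- created
-> vault.expunge(p: /tenu/logrus)
<- ok
-> vault.expunge(p: /tenu)
<- ok
-> vault.inscribe(p: /nofi, c: grasnevun)
<- created
-> countbox.plus(x: 64/3)
<- 64/3
-> countbox.fold(x: -20)
<- -1280/3
-> vault.listout(p: /)
<- [nofi]

Answer: [nofi]


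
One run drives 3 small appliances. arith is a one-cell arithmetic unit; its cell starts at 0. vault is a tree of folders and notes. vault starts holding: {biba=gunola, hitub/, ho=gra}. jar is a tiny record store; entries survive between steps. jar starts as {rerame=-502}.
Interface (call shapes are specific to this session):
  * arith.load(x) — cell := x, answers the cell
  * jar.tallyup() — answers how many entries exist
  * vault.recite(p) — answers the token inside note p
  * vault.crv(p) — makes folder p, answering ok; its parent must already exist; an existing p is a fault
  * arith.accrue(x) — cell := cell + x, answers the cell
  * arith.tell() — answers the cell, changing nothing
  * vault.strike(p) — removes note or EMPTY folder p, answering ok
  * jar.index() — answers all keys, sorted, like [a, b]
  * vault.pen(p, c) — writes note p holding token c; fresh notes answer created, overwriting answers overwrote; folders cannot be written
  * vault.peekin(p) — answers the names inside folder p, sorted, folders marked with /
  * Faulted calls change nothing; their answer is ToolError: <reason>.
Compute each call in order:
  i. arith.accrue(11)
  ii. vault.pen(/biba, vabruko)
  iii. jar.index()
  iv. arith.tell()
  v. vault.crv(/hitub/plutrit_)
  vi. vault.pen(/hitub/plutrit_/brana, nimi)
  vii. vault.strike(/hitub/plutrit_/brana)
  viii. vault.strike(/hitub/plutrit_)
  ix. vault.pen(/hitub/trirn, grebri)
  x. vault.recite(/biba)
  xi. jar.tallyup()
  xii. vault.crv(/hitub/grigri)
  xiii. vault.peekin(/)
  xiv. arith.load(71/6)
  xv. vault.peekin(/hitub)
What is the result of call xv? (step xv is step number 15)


Answer: [grigri/, trirn]

Derivation:
Act: arith.accrue[x=11]
Obs: 11
Act: vault.pen[p=/biba; c=vabruko]
Obs: overwrote
Act: jar.index[]
Obs: [rerame]
Act: arith.tell[]
Obs: 11
Act: vault.crv[p=/hitub/plutrit_]
Obs: ok
Act: vault.pen[p=/hitub/plutrit_/brana; c=nimi]
Obs: created
Act: vault.strike[p=/hitub/plutrit_/brana]
Obs: ok
Act: vault.strike[p=/hitub/plutrit_]
Obs: ok
Act: vault.pen[p=/hitub/trirn; c=grebri]
Obs: created
Act: vault.recite[p=/biba]
Obs: vabruko
Act: jar.tallyup[]
Obs: 1
Act: vault.crv[p=/hitub/grigri]
Obs: ok
Act: vault.peekin[p=/]
Obs: [biba, hitub/, ho]
Act: arith.load[x=71/6]
Obs: 71/6
Act: vault.peekin[p=/hitub]
Obs: [grigri/, trirn]


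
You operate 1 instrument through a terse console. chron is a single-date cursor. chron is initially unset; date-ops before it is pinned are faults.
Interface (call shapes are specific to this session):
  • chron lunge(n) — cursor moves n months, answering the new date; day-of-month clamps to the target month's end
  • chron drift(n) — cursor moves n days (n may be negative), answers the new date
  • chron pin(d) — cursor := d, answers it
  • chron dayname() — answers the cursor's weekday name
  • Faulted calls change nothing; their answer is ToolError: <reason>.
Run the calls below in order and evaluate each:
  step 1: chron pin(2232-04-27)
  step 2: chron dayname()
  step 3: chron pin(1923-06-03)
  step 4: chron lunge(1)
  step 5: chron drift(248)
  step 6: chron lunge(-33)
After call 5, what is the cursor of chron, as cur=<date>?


Answer: cur=1924-03-07

Derivation:
-> chron pin(d→2232-04-27)
<- 2232-04-27
-> chron dayname()
<- Friday
-> chron pin(d→1923-06-03)
<- 1923-06-03
-> chron lunge(n→1)
<- 1923-07-03
-> chron drift(n→248)
<- 1924-03-07
-> chron lunge(n→-33)
<- 1921-06-07


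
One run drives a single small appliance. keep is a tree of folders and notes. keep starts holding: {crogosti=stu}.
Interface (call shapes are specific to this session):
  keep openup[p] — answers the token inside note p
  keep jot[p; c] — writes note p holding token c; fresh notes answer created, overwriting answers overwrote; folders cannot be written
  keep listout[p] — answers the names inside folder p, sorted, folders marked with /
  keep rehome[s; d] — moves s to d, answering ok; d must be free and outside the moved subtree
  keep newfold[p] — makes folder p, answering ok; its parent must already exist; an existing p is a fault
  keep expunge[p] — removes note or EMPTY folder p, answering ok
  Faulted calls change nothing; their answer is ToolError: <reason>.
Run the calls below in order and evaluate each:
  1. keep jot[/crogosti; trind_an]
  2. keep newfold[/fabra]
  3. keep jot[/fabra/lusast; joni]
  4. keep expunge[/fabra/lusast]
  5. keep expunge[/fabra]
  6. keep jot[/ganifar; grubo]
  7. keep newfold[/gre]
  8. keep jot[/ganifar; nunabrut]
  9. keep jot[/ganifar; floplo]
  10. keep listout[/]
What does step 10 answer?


! 1. keep jot(p='/crogosti', c='trind_an') : overwrote
! 2. keep newfold(p='/fabra') : ok
! 3. keep jot(p='/fabra/lusast', c='joni') : created
! 4. keep expunge(p='/fabra/lusast') : ok
! 5. keep expunge(p='/fabra') : ok
! 6. keep jot(p='/ganifar', c='grubo') : created
! 7. keep newfold(p='/gre') : ok
! 8. keep jot(p='/ganifar', c='nunabrut') : overwrote
! 9. keep jot(p='/ganifar', c='floplo') : overwrote
! 10. keep listout(p='/') : [crogosti, ganifar, gre/]

Answer: [crogosti, ganifar, gre/]


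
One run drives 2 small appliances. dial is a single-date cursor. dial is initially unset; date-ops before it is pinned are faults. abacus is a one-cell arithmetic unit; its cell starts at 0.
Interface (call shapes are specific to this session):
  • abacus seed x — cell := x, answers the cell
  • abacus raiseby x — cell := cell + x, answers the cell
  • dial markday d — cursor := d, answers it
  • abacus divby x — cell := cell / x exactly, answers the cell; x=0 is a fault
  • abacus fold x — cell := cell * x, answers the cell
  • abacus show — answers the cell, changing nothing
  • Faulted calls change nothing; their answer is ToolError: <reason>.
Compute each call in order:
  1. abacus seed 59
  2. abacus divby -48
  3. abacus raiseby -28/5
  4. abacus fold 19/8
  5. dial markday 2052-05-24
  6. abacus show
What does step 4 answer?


Step: abacus seed[x=59]
Result: 59
Step: abacus divby[x=-48]
Result: -59/48
Step: abacus raiseby[x=-28/5]
Result: -1639/240
Step: abacus fold[x=19/8]
Result: -31141/1920
Step: dial markday[d=2052-05-24]
Result: 2052-05-24
Step: abacus show[]
Result: -31141/1920

Answer: -31141/1920


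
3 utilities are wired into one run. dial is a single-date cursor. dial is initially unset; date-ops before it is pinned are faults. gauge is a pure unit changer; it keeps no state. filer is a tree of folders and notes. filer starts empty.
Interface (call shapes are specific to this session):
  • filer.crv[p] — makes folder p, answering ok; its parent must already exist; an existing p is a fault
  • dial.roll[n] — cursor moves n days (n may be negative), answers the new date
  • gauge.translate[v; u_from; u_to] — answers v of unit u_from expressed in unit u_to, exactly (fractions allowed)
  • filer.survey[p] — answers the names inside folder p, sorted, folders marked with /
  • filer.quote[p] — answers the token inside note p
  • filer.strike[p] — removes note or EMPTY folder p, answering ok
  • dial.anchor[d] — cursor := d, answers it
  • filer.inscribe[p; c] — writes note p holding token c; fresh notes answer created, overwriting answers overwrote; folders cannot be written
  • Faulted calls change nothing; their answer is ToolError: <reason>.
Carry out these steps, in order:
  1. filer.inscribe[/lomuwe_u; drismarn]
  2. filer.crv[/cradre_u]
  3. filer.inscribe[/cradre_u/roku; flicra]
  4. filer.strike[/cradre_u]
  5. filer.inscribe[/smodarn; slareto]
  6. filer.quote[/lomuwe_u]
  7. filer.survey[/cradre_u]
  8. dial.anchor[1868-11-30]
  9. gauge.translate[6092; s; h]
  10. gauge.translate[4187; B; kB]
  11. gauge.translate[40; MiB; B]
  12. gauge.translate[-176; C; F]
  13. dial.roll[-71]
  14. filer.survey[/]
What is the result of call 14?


Answer: [cradre_u/, lomuwe_u, smodarn]

Derivation:
CALL inscribe[/lomuwe_u; drismarn]
RET  created
CALL crv[/cradre_u]
RET  ok
CALL inscribe[/cradre_u/roku; flicra]
RET  created
CALL strike[/cradre_u]
RET  ToolError: not empty
CALL inscribe[/smodarn; slareto]
RET  created
CALL quote[/lomuwe_u]
RET  drismarn
CALL survey[/cradre_u]
RET  [roku]
CALL anchor[1868-11-30]
RET  1868-11-30
CALL translate[6092; s; h]
RET  1523/900
CALL translate[4187; B; kB]
RET  4187/1000
CALL translate[40; MiB; B]
RET  41943040
CALL translate[-176; C; F]
RET  -1424/5
CALL roll[-71]
RET  1868-09-20
CALL survey[/]
RET  [cradre_u/, lomuwe_u, smodarn]


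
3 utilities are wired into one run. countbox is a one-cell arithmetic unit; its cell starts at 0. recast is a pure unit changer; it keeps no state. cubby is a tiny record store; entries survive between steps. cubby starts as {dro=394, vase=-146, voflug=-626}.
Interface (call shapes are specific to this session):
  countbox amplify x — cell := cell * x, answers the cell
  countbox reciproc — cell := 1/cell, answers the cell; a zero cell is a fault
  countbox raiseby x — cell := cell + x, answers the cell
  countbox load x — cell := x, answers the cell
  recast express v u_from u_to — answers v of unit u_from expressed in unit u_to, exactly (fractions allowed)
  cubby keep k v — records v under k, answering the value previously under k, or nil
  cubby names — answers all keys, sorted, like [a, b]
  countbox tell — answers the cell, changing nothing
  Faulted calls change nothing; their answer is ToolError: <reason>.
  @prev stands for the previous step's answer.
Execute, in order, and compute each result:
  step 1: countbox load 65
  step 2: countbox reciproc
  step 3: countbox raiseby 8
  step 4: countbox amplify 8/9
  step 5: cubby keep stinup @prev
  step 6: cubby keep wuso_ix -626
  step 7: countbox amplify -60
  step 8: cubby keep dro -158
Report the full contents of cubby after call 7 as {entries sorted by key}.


Answer: {dro=394, stinup=4168/585, vase=-146, voflug=-626, wuso_ix=-626}

Derivation:
# countbox load(x→65) => 65
# countbox reciproc() => 1/65
# countbox raiseby(x→8) => 521/65
# countbox amplify(x→8/9) => 4168/585
# cubby keep(k→stinup, v→@prev) => nil
# cubby keep(k→wuso_ix, v→-626) => nil
# countbox amplify(x→-60) => -16672/39
# cubby keep(k→dro, v→-158) => 394


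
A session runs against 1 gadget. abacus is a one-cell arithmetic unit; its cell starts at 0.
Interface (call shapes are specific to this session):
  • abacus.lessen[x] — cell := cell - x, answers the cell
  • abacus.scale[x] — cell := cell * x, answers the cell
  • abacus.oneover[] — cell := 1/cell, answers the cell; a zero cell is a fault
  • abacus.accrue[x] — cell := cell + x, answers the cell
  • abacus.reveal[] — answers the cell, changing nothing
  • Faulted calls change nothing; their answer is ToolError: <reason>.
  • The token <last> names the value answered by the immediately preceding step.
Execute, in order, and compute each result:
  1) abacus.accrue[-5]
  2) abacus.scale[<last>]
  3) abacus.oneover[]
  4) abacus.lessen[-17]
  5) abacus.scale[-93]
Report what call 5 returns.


Now I run abacus.accrue on x→-5, yielding -5.
Then abacus.scale on x→<last>, and see 25.
I call abacus.oneover, yielding 1/25.
Using abacus.lessen on x→-17, which returns 426/25.
I use abacus.scale on x→-93, yielding -39618/25.

Answer: -39618/25


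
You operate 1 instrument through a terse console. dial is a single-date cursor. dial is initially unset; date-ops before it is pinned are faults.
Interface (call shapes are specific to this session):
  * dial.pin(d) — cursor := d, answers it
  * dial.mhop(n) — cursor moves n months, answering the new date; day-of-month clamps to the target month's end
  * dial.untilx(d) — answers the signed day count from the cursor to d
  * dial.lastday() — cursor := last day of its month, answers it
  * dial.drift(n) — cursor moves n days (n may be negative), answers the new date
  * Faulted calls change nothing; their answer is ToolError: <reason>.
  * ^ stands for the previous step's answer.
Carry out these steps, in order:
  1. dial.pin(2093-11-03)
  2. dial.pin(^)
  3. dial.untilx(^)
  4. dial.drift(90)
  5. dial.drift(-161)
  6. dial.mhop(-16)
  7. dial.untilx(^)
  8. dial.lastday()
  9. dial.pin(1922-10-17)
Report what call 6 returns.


% pin(2093-11-03) => 2093-11-03
% pin(^) => 2093-11-03
% untilx(^) => 0
% drift(90) => 2094-02-01
% drift(-161) => 2093-08-24
% mhop(-16) => 2092-04-24
% untilx(^) => 0
% lastday() => 2092-04-30
% pin(1922-10-17) => 1922-10-17

Answer: 2092-04-24


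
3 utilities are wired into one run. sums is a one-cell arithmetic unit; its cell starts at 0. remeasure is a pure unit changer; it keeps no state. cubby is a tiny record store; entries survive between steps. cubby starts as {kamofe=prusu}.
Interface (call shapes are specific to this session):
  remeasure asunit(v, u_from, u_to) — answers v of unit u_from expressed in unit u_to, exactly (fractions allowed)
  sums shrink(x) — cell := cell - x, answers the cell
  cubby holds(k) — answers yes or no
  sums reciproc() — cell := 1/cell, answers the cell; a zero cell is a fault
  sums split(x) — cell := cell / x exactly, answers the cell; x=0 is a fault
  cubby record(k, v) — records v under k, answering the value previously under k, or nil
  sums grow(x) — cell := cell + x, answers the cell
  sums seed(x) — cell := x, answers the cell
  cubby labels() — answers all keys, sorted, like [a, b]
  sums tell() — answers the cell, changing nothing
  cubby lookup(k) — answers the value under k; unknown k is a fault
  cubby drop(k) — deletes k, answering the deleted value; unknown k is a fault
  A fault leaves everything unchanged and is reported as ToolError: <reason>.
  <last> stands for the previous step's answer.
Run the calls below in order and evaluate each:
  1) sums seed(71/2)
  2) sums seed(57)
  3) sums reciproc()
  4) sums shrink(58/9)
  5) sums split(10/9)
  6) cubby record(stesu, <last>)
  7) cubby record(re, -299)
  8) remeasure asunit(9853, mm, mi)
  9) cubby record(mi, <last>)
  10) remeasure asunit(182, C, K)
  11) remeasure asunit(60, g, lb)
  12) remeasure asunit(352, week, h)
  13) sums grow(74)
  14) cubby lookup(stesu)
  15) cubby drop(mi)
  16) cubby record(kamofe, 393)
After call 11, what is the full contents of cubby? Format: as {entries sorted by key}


==> sums seed(x=71/2)
<== 71/2
==> sums seed(x=57)
<== 57
==> sums reciproc()
<== 1/57
==> sums shrink(x=58/9)
<== -1099/171
==> sums split(x=10/9)
<== -1099/190
==> cubby record(k=stesu, v=<last>)
<== nil
==> cubby record(k=re, v=-299)
<== nil
==> remeasure asunit(v=9853, u_from=mm, u_to=mi)
<== 9853/1609344
==> cubby record(k=mi, v=<last>)
<== nil
==> remeasure asunit(v=182, u_from=C, u_to=K)
<== 9103/20
==> remeasure asunit(v=60, u_from=g, u_to=lb)
<== 6000000/45359237
==> remeasure asunit(v=352, u_from=week, u_to=h)
<== 59136
==> sums grow(x=74)
<== 12961/190
==> cubby lookup(k=stesu)
<== -1099/190
==> cubby drop(k=mi)
<== 9853/1609344
==> cubby record(k=kamofe, v=393)
<== prusu

Answer: {kamofe=prusu, mi=9853/1609344, re=-299, stesu=-1099/190}


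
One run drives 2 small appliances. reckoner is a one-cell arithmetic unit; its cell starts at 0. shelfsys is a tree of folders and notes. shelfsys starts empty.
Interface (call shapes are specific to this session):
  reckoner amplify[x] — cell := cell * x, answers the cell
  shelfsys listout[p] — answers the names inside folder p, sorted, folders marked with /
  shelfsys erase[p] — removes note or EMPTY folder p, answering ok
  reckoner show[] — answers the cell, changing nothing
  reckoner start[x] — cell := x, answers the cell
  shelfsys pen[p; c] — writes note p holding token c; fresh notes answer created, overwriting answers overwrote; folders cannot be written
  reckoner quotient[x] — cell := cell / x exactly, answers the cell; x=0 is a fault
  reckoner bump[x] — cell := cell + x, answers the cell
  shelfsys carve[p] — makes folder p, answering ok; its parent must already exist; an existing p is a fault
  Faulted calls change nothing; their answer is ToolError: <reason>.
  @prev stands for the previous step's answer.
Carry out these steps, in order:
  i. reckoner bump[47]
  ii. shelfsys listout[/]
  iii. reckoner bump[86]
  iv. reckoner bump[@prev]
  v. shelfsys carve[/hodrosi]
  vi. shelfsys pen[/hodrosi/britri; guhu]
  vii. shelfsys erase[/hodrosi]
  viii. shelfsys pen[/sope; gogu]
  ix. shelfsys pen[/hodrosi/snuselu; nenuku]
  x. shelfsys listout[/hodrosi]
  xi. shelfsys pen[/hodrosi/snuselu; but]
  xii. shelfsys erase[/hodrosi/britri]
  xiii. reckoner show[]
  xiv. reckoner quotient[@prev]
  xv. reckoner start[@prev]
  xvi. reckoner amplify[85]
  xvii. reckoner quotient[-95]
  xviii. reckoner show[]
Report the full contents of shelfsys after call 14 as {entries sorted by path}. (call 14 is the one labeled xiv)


Answer: {hodrosi/, hodrosi/snuselu=but, sope=gogu}

Derivation:
I use reckoner bump using x=47, yielding 47.
Now I run shelfsys listout using p=/, yielding [].
Next I call reckoner bump using x=86, → 133.
Then reckoner bump using x=@prev, — result: 266.
Next I call shelfsys carve using p=/hodrosi, and see ok.
I call shelfsys pen using p=/hodrosi/britri, c=guhu: created.
I invoke shelfsys erase using p=/hodrosi, yielding ToolError: not empty.
Using shelfsys pen using p=/sope, c=gogu, — result: created.
Now I run shelfsys pen using p=/hodrosi/snuselu, c=nenuku, giving created.
Now I run shelfsys listout using p=/hodrosi, which returns [britri, snuselu].
Then shelfsys pen using p=/hodrosi/snuselu, c=but, giving overwrote.
I call shelfsys erase using p=/hodrosi/britri: ok.
Invoking reckoner show(), — result: 266.
I try reckoner quotient using x=@prev, giving 1.
Next I call reckoner start using x=@prev, which returns 1.
I call reckoner amplify using x=85, and see 85.
I call reckoner quotient using x=-95, → -17/19.
I call reckoner show, and observe -17/19.


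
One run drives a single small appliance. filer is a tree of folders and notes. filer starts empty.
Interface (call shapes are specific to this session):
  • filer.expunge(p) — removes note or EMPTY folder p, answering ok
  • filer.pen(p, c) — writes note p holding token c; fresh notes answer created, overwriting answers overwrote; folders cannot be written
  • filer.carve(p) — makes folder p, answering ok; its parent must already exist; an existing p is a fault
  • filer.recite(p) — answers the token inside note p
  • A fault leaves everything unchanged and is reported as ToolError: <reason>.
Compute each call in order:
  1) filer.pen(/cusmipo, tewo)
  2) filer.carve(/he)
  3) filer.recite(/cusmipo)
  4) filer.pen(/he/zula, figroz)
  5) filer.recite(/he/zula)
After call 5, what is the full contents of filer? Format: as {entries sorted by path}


CALL pen[p: /cusmipo; c: tewo]
RET  created
CALL carve[p: /he]
RET  ok
CALL recite[p: /cusmipo]
RET  tewo
CALL pen[p: /he/zula; c: figroz]
RET  created
CALL recite[p: /he/zula]
RET  figroz

Answer: {cusmipo=tewo, he/, he/zula=figroz}


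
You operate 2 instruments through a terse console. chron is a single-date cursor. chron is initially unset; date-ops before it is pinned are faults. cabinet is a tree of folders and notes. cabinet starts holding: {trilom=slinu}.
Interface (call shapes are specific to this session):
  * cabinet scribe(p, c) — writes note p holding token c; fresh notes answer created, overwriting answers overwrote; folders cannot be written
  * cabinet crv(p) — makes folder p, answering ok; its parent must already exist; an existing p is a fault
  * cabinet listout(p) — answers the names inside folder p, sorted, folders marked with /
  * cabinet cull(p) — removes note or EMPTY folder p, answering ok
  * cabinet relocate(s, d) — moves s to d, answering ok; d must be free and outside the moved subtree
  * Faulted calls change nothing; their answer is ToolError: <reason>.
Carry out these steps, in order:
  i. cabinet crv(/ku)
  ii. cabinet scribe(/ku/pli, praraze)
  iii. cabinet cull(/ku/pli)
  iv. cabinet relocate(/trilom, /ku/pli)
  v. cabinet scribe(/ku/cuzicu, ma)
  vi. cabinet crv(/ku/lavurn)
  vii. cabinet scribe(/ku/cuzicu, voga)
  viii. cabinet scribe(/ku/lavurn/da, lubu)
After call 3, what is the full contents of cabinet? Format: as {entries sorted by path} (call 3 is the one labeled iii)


>> cabinet crv(p: /ku)
<< ok
>> cabinet scribe(p: /ku/pli, c: praraze)
<< created
>> cabinet cull(p: /ku/pli)
<< ok
>> cabinet relocate(s: /trilom, d: /ku/pli)
<< ok
>> cabinet scribe(p: /ku/cuzicu, c: ma)
<< created
>> cabinet crv(p: /ku/lavurn)
<< ok
>> cabinet scribe(p: /ku/cuzicu, c: voga)
<< overwrote
>> cabinet scribe(p: /ku/lavurn/da, c: lubu)
<< created

Answer: {ku/, trilom=slinu}


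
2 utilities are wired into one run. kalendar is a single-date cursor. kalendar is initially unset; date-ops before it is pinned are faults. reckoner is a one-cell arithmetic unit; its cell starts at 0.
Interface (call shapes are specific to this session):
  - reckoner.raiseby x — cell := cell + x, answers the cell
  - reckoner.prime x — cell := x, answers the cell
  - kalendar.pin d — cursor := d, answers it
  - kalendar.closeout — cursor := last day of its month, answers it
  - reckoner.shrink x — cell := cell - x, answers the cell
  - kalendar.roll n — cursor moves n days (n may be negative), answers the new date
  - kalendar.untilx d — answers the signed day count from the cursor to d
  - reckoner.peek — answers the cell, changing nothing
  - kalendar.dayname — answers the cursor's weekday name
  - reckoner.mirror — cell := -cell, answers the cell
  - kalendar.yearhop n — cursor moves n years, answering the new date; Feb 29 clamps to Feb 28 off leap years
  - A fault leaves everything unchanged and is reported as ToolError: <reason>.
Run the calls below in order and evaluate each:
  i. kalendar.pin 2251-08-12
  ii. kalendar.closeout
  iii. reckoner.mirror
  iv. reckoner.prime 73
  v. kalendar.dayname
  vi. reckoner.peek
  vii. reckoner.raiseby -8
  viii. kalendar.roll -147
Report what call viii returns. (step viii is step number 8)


-- kalendar.pin(d='2251-08-12') -> 2251-08-12
-- kalendar.closeout() -> 2251-08-31
-- reckoner.mirror() -> 0
-- reckoner.prime(x='73') -> 73
-- kalendar.dayname() -> Sunday
-- reckoner.peek() -> 73
-- reckoner.raiseby(x='-8') -> 65
-- kalendar.roll(n='-147') -> 2251-04-06

Answer: 2251-04-06


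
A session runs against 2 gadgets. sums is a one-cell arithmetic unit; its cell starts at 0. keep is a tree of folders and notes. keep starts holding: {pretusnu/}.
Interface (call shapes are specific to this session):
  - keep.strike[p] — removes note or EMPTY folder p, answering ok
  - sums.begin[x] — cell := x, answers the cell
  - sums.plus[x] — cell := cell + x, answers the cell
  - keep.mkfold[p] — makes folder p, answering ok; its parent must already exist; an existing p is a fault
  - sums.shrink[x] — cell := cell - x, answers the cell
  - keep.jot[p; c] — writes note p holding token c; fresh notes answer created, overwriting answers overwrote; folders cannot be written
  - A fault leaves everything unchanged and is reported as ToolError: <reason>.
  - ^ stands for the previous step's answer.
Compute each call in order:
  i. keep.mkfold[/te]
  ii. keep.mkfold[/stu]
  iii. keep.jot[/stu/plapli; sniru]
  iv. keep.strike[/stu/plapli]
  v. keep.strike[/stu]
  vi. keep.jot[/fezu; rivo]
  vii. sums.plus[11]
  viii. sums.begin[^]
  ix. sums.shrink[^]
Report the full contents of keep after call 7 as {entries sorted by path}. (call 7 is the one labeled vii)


Answer: {fezu=rivo, pretusnu/, te/}

Derivation:
>>> keep.mkfold p: /te
= ok
>>> keep.mkfold p: /stu
= ok
>>> keep.jot p: /stu/plapli c: sniru
= created
>>> keep.strike p: /stu/plapli
= ok
>>> keep.strike p: /stu
= ok
>>> keep.jot p: /fezu c: rivo
= created
>>> sums.plus x: 11
= 11
>>> sums.begin x: ^
= 11
>>> sums.shrink x: ^
= 0


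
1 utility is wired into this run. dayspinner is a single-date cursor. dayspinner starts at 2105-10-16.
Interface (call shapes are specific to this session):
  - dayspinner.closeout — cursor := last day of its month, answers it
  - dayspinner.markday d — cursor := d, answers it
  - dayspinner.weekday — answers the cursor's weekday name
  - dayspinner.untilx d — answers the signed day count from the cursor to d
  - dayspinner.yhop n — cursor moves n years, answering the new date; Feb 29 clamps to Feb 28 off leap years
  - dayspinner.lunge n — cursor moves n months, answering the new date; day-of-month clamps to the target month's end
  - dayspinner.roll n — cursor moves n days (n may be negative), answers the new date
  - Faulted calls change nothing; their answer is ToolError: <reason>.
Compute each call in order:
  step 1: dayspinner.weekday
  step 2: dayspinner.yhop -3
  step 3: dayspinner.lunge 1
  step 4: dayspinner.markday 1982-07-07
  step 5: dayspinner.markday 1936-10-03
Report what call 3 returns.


Answer: 2102-11-16

Derivation:
Invoking weekday: Friday.
I try yhop passing n='-3', yielding 2102-10-16.
Calling lunge passing n='1', and observe 2102-11-16.
I call markday passing d='1982-07-07', and observe 1982-07-07.
I invoke markday passing d='1936-10-03', which returns 1936-10-03.


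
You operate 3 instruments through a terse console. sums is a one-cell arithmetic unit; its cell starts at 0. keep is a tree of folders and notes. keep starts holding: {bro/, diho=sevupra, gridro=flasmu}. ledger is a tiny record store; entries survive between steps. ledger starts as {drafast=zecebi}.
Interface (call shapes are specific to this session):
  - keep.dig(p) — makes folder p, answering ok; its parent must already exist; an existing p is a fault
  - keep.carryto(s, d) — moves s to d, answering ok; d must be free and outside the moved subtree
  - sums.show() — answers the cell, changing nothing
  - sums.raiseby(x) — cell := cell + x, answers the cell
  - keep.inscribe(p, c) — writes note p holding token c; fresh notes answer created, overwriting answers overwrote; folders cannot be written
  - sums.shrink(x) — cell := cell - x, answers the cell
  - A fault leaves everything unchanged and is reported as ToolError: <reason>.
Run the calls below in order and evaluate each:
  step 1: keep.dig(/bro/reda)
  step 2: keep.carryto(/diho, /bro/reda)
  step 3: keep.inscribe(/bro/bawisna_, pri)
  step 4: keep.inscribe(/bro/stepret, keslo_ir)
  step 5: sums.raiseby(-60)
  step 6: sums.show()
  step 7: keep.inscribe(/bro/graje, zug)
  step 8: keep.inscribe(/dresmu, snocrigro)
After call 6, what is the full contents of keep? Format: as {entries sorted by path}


Answer: {bro/, bro/bawisna_=pri, bro/reda/, bro/stepret=keslo_ir, diho=sevupra, gridro=flasmu}

Derivation:
>> keep.dig(p→/bro/reda)
<< ok
>> keep.carryto(s→/diho, d→/bro/reda)
<< ToolError: exists
>> keep.inscribe(p→/bro/bawisna_, c→pri)
<< created
>> keep.inscribe(p→/bro/stepret, c→keslo_ir)
<< created
>> sums.raiseby(x→-60)
<< -60
>> sums.show()
<< -60
>> keep.inscribe(p→/bro/graje, c→zug)
<< created
>> keep.inscribe(p→/dresmu, c→snocrigro)
<< created


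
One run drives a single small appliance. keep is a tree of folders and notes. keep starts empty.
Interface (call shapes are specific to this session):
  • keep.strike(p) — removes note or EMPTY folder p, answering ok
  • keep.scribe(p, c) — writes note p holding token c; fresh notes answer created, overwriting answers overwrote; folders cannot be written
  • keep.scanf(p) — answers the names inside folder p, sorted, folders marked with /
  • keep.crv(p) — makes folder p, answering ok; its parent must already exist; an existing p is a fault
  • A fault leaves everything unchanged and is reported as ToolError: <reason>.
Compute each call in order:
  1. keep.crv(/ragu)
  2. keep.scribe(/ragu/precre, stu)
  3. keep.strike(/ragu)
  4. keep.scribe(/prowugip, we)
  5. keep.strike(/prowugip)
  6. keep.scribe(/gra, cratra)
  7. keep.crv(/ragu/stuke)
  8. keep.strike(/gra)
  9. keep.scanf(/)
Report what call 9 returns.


Answer: [ragu/]

Derivation:
;; 1. keep.crv(p: /ragu) => ok
;; 2. keep.scribe(p: /ragu/precre, c: stu) => created
;; 3. keep.strike(p: /ragu) => ToolError: not empty
;; 4. keep.scribe(p: /prowugip, c: we) => created
;; 5. keep.strike(p: /prowugip) => ok
;; 6. keep.scribe(p: /gra, c: cratra) => created
;; 7. keep.crv(p: /ragu/stuke) => ok
;; 8. keep.strike(p: /gra) => ok
;; 9. keep.scanf(p: /) => [ragu/]


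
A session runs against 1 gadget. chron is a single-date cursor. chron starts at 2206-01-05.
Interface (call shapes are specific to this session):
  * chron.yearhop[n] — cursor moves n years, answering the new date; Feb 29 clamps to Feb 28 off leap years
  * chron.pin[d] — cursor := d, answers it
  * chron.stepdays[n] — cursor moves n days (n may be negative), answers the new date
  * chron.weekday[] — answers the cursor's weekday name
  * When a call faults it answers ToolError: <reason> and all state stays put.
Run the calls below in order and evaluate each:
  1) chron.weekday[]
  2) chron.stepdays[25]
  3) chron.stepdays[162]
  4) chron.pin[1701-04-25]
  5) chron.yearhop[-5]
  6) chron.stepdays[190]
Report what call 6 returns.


Answer: 1696-11-01

Derivation:
! chron.weekday() == Sunday
! chron.stepdays(n→25) == 2206-01-30
! chron.stepdays(n→162) == 2206-07-11
! chron.pin(d→1701-04-25) == 1701-04-25
! chron.yearhop(n→-5) == 1696-04-25
! chron.stepdays(n→190) == 1696-11-01


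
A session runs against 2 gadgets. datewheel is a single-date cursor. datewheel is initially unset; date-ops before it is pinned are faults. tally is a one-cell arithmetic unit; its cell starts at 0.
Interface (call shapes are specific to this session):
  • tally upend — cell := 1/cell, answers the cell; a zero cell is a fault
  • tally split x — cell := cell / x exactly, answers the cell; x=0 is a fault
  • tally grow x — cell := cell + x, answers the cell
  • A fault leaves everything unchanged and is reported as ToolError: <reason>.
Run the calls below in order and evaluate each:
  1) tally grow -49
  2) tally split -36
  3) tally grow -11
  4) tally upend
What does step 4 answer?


Act: tally grow[x→-49]
Obs: -49
Act: tally split[x→-36]
Obs: 49/36
Act: tally grow[x→-11]
Obs: -347/36
Act: tally upend[]
Obs: -36/347

Answer: -36/347


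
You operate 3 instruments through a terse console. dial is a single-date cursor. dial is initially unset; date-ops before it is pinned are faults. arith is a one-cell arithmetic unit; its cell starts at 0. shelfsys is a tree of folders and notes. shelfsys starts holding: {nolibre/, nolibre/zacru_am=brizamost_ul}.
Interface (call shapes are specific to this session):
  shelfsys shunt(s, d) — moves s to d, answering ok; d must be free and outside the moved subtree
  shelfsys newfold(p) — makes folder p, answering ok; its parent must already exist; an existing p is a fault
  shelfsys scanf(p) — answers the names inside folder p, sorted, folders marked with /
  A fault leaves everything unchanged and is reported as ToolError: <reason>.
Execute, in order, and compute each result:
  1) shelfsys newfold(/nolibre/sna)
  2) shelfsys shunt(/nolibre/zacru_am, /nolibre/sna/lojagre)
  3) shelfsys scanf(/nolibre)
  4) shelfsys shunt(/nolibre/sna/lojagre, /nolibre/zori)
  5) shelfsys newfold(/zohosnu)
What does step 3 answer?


Answer: [sna/]

Derivation:
// shelfsys newfold(/nolibre/sna) == ok
// shelfsys shunt(/nolibre/zacru_am, /nolibre/sna/lojagre) == ok
// shelfsys scanf(/nolibre) == [sna/]
// shelfsys shunt(/nolibre/sna/lojagre, /nolibre/zori) == ok
// shelfsys newfold(/zohosnu) == ok


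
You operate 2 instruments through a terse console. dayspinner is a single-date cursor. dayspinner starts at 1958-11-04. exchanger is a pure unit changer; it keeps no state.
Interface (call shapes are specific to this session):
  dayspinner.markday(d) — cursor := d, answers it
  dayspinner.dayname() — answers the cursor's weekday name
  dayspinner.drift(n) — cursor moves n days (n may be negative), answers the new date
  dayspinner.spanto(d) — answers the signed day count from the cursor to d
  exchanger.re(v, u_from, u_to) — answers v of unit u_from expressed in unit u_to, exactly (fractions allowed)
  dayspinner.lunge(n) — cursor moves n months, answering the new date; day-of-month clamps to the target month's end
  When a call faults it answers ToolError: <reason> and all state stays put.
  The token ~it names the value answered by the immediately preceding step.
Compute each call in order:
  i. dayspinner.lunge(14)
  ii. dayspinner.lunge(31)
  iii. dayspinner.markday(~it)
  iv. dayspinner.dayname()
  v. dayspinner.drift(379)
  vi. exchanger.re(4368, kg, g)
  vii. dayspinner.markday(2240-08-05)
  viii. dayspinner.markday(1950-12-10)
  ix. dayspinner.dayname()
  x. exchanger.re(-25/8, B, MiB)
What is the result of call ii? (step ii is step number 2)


Answer: 1962-08-04

Derivation:
Calling lunge with n: 14: 1960-01-04.
Next I call lunge with n: 31, yielding 1962-08-04.
I try markday with d: ~it: 1962-08-04.
I invoke dayname, yielding Saturday.
I try drift with n: 379, which returns 1963-08-18.
Next I call re with v: 4368, u_from: kg, u_to: g, and see 4368000.
I invoke markday with d: 2240-08-05: 2240-08-05.
Using markday with d: 1950-12-10, giving 1950-12-10.
Invoking dayname(), giving Sunday.
I invoke re with v: -25/8, u_from: B, u_to: MiB: -25/8388608.


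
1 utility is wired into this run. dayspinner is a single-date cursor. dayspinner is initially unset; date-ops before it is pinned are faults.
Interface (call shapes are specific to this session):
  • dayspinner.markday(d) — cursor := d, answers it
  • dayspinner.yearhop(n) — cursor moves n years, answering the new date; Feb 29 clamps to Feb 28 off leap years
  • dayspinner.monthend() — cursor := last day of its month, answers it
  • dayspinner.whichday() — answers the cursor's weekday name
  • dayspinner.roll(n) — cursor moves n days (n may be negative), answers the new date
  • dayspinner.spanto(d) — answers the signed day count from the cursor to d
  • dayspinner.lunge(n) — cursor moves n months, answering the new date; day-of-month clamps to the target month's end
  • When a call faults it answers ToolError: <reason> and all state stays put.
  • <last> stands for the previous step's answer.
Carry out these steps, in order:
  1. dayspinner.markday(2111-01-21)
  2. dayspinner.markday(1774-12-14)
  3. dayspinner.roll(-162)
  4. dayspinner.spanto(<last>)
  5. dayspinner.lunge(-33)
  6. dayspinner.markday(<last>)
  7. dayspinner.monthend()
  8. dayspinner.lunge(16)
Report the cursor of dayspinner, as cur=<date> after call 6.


Answer: cur=1771-10-05

Derivation:
I run markday on 2111-01-21, and see 2111-01-21.
Now I run markday on 1774-12-14, yielding 1774-12-14.
Using roll on -162, yielding 1774-07-05.
I invoke spanto on <last>, and get 0.
Next I call lunge on -33, giving 1771-10-05.
Using markday on <last>, — result: 1771-10-05.
Using monthend: 1771-10-31.
I call lunge on 16, yielding 1773-02-28.


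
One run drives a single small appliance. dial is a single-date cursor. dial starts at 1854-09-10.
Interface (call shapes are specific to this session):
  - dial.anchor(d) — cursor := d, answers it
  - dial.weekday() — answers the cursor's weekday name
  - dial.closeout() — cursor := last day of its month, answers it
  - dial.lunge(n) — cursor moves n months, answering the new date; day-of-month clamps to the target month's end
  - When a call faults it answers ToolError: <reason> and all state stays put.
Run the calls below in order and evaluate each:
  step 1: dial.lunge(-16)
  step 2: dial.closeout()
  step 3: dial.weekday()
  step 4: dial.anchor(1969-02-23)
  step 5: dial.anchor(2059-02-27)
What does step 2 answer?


Answer: 1853-05-31

Derivation:
-- dial.lunge(n: -16) -> 1853-05-10
-- dial.closeout() -> 1853-05-31
-- dial.weekday() -> Tuesday
-- dial.anchor(d: 1969-02-23) -> 1969-02-23
-- dial.anchor(d: 2059-02-27) -> 2059-02-27


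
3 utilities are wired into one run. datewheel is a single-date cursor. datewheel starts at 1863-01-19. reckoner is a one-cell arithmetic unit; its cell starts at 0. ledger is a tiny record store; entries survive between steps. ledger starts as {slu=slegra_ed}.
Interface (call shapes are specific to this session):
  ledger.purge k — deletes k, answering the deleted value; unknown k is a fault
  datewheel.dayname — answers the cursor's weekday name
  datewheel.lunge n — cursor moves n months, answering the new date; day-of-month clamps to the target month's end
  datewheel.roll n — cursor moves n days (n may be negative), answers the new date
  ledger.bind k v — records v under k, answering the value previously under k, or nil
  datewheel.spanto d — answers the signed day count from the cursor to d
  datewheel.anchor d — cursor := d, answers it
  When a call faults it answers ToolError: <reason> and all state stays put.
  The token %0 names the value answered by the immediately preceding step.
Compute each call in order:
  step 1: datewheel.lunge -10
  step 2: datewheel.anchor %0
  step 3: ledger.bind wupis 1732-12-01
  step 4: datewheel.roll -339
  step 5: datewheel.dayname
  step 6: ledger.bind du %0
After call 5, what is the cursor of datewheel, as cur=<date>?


Answer: cur=1861-04-14

Derivation:
$ datewheel.lunge n=-10
:: 1862-03-19
$ datewheel.anchor d=%0
:: 1862-03-19
$ ledger.bind k=wupis v=1732-12-01
:: nil
$ datewheel.roll n=-339
:: 1861-04-14
$ datewheel.dayname
:: Sunday
$ ledger.bind k=du v=%0
:: nil


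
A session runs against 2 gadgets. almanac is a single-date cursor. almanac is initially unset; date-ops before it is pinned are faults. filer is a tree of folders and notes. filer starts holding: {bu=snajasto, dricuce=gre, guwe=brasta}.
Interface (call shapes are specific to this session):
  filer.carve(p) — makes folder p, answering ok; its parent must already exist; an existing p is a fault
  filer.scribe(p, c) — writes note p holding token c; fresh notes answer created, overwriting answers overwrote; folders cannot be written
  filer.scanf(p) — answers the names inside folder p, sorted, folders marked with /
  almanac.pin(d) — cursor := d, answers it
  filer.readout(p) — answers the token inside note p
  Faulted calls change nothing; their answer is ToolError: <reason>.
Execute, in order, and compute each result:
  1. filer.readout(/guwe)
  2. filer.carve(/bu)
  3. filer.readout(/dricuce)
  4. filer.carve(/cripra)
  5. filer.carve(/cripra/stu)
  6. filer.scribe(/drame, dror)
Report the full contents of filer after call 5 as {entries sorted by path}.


Answer: {bu=snajasto, cripra/, cripra/stu/, dricuce=gre, guwe=brasta}

Derivation:
;; filer.readout(p→/guwe) : brasta
;; filer.carve(p→/bu) : ToolError: exists
;; filer.readout(p→/dricuce) : gre
;; filer.carve(p→/cripra) : ok
;; filer.carve(p→/cripra/stu) : ok
;; filer.scribe(p→/drame, c→dror) : created
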